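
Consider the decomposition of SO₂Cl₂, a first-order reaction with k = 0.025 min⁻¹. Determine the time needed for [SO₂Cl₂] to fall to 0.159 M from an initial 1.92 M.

99.65 min

Step 1: For first-order: t = ln([SO₂Cl₂]₀/[SO₂Cl₂])/k
Step 2: t = ln(1.92/0.159)/0.025
Step 3: t = ln(12.08)/0.025
Step 4: t = 2.491/0.025 = 99.65 min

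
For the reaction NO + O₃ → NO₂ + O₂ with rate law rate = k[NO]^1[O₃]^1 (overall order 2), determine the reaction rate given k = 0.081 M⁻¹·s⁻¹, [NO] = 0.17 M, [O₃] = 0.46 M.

0.006334 M/s

Step 1: The rate law is rate = k[NO]^1[O₃]^1, overall order = 1+1 = 2
Step 2: Substitute values: rate = 0.081 × (0.17)^1 × (0.46)^1
Step 3: rate = 0.081 × 0.17 × 0.46 = 0.0063342 M/s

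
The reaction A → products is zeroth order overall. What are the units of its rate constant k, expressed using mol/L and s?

mol/L·s⁻¹

Step 1: For overall order n, rate = k × (concentration)^n.
Step 2: Rate has units mol/L·s⁻¹; concentration term has units (mol/L)^0.
Step 3: k = rate / (concentration)^n, so units of k = (mol/L)^(1-0)·s⁻¹ = mol/L·s⁻¹.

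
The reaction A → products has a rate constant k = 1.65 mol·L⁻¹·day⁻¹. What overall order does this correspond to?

zeroth order (0)

Step 1: The units of k for an nth-order reaction are (concentration)^(1-n)·(time)⁻¹.
Step 2: Here k has units mol·L⁻¹·day⁻¹, so the concentration exponent is 1.
Step 3: 1 - n = 1 ⇒ n = 0. The reaction is zeroth order.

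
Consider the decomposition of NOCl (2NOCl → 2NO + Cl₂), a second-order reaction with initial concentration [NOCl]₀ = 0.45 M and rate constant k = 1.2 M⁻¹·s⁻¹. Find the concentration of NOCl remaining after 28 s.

0.02792 M

Step 1: For a second-order reaction: 1/[NOCl] = 1/[NOCl]₀ + kt
Step 2: 1/[NOCl] = 1/0.45 + 1.2 × 28
Step 3: 1/[NOCl] = 2.222 + 33.6 = 35.82
Step 4: [NOCl] = 1/35.82 = 0.02792 M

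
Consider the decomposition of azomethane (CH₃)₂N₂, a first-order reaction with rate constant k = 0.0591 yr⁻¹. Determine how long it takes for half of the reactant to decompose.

11.73 yr

Step 1: For a first-order reaction, t₁/₂ = ln(2)/k
Step 2: t₁/₂ = ln(2)/0.0591
Step 3: t₁/₂ = 0.6931/0.0591 = 11.73 yr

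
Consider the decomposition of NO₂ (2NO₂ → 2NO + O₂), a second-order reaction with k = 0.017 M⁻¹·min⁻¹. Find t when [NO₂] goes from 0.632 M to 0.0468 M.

1164 min

Step 1: For second-order: t = (1/[NO₂] - 1/[NO₂]₀)/k
Step 2: t = (1/0.0468 - 1/0.632)/0.017
Step 3: t = (21.37 - 1.582)/0.017
Step 4: t = 19.79/0.017 = 1164 min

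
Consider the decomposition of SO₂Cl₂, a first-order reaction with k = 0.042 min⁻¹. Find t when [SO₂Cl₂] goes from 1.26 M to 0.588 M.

18.15 min

Step 1: For first-order: t = ln([SO₂Cl₂]₀/[SO₂Cl₂])/k
Step 2: t = ln(1.26/0.588)/0.042
Step 3: t = ln(2.143)/0.042
Step 4: t = 0.7621/0.042 = 18.15 min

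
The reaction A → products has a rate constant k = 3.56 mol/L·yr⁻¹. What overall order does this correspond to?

zeroth order (0)

Step 1: The units of k for an nth-order reaction are (concentration)^(1-n)·(time)⁻¹.
Step 2: Here k has units mol/L·yr⁻¹, so the concentration exponent is 1.
Step 3: 1 - n = 1 ⇒ n = 0. The reaction is zeroth order.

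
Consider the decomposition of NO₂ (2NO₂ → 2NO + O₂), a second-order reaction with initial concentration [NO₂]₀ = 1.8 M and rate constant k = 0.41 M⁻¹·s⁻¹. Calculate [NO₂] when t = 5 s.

0.3838 M

Step 1: For a second-order reaction: 1/[NO₂] = 1/[NO₂]₀ + kt
Step 2: 1/[NO₂] = 1/1.8 + 0.41 × 5
Step 3: 1/[NO₂] = 0.5556 + 2.05 = 2.606
Step 4: [NO₂] = 1/2.606 = 0.3838 M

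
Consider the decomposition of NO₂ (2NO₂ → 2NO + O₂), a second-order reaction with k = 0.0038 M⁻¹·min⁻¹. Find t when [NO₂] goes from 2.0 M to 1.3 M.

70.85 min

Step 1: For second-order: t = (1/[NO₂] - 1/[NO₂]₀)/k
Step 2: t = (1/1.3 - 1/2.0)/0.0038
Step 3: t = (0.7692 - 0.5)/0.0038
Step 4: t = 0.2692/0.0038 = 70.85 min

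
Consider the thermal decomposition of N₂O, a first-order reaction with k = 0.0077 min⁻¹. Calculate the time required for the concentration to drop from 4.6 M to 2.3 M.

90.02 min

Step 1: For first-order: t = ln([N₂O]₀/[N₂O])/k
Step 2: t = ln(4.6/2.3)/0.0077
Step 3: t = ln(2)/0.0077
Step 4: t = 0.6931/0.0077 = 90.02 min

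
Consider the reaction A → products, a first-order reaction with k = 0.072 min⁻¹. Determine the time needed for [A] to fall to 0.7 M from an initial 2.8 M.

19.25 min

Step 1: For first-order: t = ln([A]₀/[A])/k
Step 2: t = ln(2.8/0.7)/0.072
Step 3: t = ln(4)/0.072
Step 4: t = 1.386/0.072 = 19.25 min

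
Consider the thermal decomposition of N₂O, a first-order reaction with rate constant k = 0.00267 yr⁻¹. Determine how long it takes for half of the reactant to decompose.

259.6 yr

Step 1: For a first-order reaction, t₁/₂ = ln(2)/k
Step 2: t₁/₂ = ln(2)/0.00267
Step 3: t₁/₂ = 0.6931/0.00267 = 259.6 yr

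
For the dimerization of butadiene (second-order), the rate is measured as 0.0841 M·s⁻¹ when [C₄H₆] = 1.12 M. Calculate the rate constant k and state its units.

0.06704 M⁻¹·s⁻¹

Step 1: rate = k[C₄H₆]^2, so k = rate / [C₄H₆]^2.
Step 2: k = 0.0841 / (1.12)^2 = 0.0841 / 1.254.
Step 3: k = 0.06704 M⁻¹·s⁻¹.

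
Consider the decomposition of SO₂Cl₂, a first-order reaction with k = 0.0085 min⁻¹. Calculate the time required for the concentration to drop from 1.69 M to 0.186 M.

259.6 min

Step 1: For first-order: t = ln([SO₂Cl₂]₀/[SO₂Cl₂])/k
Step 2: t = ln(1.69/0.186)/0.0085
Step 3: t = ln(9.086)/0.0085
Step 4: t = 2.207/0.0085 = 259.6 min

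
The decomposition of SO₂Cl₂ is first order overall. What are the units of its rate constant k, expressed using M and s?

s⁻¹

Step 1: For overall order n, rate = k × (concentration)^n.
Step 2: Rate has units M·s⁻¹; concentration term has units M^1.
Step 3: k = rate / (concentration)^n, so units of k = M^(1-1)·s⁻¹ = s⁻¹.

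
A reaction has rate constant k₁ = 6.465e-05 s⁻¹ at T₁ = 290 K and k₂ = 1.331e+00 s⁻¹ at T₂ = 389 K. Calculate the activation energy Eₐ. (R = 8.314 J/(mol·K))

94.1 kJ/mol

Step 1: Use the two-temperature Arrhenius form: ln(k₂/k₁) = -Eₐ/R × (1/T₂ - 1/T₁)
Step 2: ln(k₂/k₁) = ln(1.331e+00/6.465e-05) = ln(20587.8) = 9.93245
Step 3: 1/T₂ - 1/T₁ = 1/389 - 1/290 = -8.775818e-04 K⁻¹
Step 4: Eₐ = -R × ln(k₂/k₁) / (1/T₂ - 1/T₁) = -8.314 × 9.93245 / -8.775818e-04
Step 5: Eₐ = 9.4098e+04 J/mol = 94.1 kJ/mol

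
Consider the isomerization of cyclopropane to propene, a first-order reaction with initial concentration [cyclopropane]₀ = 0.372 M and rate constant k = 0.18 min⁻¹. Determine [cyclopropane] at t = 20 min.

0.01016 M

Step 1: For a first-order reaction: [cyclopropane] = [cyclopropane]₀ × e^(-kt)
Step 2: [cyclopropane] = 0.372 × e^(-0.18 × 20)
Step 3: [cyclopropane] = 0.372 × e^(-3.6)
Step 4: [cyclopropane] = 0.372 × 0.0273237 = 0.01016 M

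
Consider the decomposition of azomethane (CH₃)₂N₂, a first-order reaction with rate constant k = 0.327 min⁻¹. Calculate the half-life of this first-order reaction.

2.12 min

Step 1: For a first-order reaction, t₁/₂ = ln(2)/k
Step 2: t₁/₂ = ln(2)/0.327
Step 3: t₁/₂ = 0.6931/0.327 = 2.12 min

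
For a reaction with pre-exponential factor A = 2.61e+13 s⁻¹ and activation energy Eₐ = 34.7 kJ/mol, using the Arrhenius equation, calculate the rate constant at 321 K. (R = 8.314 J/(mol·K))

5.89e+07 s⁻¹

Step 1: Use the Arrhenius equation: k = A × exp(-Eₐ/RT)
Step 2: Convert Eₐ to J/mol: 34.7 kJ/mol = 34700 J/mol
Step 3: Calculate the exponent: -Eₐ/(RT) = -34700/(8.314 × 321) = -13.00213
Step 4: k = 2.61e+13 × exp(-13.00213)
Step 5: k = 2.61e+13 × 2.25552e-06 = 5.8869e+07 s⁻¹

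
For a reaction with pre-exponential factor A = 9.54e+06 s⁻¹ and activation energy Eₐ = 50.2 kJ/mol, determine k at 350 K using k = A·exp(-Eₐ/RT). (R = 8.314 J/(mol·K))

3.07e-01 s⁻¹

Step 1: Use the Arrhenius equation: k = A × exp(-Eₐ/RT)
Step 2: Convert Eₐ to J/mol: 50.2 kJ/mol = 50200 J/mol
Step 3: Calculate the exponent: -Eₐ/(RT) = -50200/(8.314 × 350) = -17.25145
Step 4: k = 9.54e+06 × exp(-17.25145)
Step 5: k = 9.54e+06 × 3.21952e-08 = 3.0714e-01 s⁻¹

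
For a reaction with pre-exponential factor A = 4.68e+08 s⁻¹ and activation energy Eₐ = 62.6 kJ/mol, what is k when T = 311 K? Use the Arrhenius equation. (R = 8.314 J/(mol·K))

1.43e-02 s⁻¹

Step 1: Use the Arrhenius equation: k = A × exp(-Eₐ/RT)
Step 2: Convert Eₐ to J/mol: 62.6 kJ/mol = 62600 J/mol
Step 3: Calculate the exponent: -Eₐ/(RT) = -62600/(8.314 × 311) = -24.21051
Step 4: k = 4.68e+08 × exp(-24.21051)
Step 5: k = 4.68e+08 × 3.05850e-11 = 1.4314e-02 s⁻¹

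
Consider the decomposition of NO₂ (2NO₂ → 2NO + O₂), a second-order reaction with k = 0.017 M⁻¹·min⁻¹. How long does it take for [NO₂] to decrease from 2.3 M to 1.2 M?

23.44 min

Step 1: For second-order: t = (1/[NO₂] - 1/[NO₂]₀)/k
Step 2: t = (1/1.2 - 1/2.3)/0.017
Step 3: t = (0.8333 - 0.4348)/0.017
Step 4: t = 0.3986/0.017 = 23.44 min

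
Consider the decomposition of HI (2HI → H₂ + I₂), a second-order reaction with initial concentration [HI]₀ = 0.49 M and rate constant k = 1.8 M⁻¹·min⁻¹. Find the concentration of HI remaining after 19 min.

0.02759 M

Step 1: For a second-order reaction: 1/[HI] = 1/[HI]₀ + kt
Step 2: 1/[HI] = 1/0.49 + 1.8 × 19
Step 3: 1/[HI] = 2.041 + 34.2 = 36.24
Step 4: [HI] = 1/36.24 = 0.02759 M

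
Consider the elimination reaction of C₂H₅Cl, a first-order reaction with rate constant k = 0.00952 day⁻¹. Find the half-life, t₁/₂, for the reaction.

72.81 day

Step 1: For a first-order reaction, t₁/₂ = ln(2)/k
Step 2: t₁/₂ = ln(2)/0.00952
Step 3: t₁/₂ = 0.6931/0.00952 = 72.81 day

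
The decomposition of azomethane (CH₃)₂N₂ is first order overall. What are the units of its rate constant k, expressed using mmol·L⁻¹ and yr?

yr⁻¹

Step 1: For overall order n, rate = k × (concentration)^n.
Step 2: Rate has units mmol·L⁻¹·yr⁻¹; concentration term has units (mmol·L⁻¹)^1.
Step 3: k = rate / (concentration)^n, so units of k = (mmol·L⁻¹)^(1-1)·yr⁻¹ = yr⁻¹.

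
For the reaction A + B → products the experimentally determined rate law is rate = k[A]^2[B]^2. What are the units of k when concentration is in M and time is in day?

M⁻³·day⁻¹

Step 1: Overall order = 2 + 2 = 4.
Step 2: rate has units M·day⁻¹; [A]^2[B]^2 has units M^4.
Step 3: k = rate/([A]^2[B]^2), so units of k = M^(1-4)·day⁻¹ = M⁻³·day⁻¹.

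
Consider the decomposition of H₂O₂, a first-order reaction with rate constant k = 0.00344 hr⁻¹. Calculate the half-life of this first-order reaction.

201.5 hr

Step 1: For a first-order reaction, t₁/₂ = ln(2)/k
Step 2: t₁/₂ = ln(2)/0.00344
Step 3: t₁/₂ = 0.6931/0.00344 = 201.5 hr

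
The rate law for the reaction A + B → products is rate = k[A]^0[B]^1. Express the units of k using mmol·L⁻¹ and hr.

hr⁻¹

Step 1: Overall order = 0 + 1 = 1.
Step 2: rate has units mmol·L⁻¹·hr⁻¹; [A]^0[B]^1 has units (mmol·L⁻¹)^1.
Step 3: k = rate/([A]^0[B]^1), so units of k = (mmol·L⁻¹)^(1-1)·hr⁻¹ = hr⁻¹.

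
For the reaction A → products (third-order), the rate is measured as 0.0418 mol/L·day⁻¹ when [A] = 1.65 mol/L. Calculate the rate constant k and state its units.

0.009305 (mol/L)⁻²·day⁻¹

Step 1: rate = k[A]^3, so k = rate / [A]^3.
Step 2: k = 0.0418 / (1.65)^3 = 0.0418 / 4.492.
Step 3: k = 0.009305 (mol/L)⁻²·day⁻¹.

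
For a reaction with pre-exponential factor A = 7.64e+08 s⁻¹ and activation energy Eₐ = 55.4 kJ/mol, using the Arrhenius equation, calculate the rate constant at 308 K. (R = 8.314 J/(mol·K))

3.07e-01 s⁻¹

Step 1: Use the Arrhenius equation: k = A × exp(-Eₐ/RT)
Step 2: Convert Eₐ to J/mol: 55.4 kJ/mol = 55400 J/mol
Step 3: Calculate the exponent: -Eₐ/(RT) = -55400/(8.314 × 308) = -21.63461
Step 4: k = 7.64e+08 × exp(-21.63461)
Step 5: k = 7.64e+08 × 4.01984e-10 = 3.0712e-01 s⁻¹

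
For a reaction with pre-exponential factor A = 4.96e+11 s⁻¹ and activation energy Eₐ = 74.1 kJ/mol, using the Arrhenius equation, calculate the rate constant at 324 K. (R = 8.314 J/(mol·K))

5.61e-01 s⁻¹

Step 1: Use the Arrhenius equation: k = A × exp(-Eₐ/RT)
Step 2: Convert Eₐ to J/mol: 74.1 kJ/mol = 74100 J/mol
Step 3: Calculate the exponent: -Eₐ/(RT) = -74100/(8.314 × 324) = -27.50826
Step 4: k = 4.96e+11 × exp(-27.50826)
Step 5: k = 4.96e+11 × 1.13061e-12 = 5.6078e-01 s⁻¹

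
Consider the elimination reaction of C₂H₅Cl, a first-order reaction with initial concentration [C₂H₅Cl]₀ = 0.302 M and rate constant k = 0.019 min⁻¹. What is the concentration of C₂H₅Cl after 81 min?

0.06481 M

Step 1: For a first-order reaction: [C₂H₅Cl] = [C₂H₅Cl]₀ × e^(-kt)
Step 2: [C₂H₅Cl] = 0.302 × e^(-0.019 × 81)
Step 3: [C₂H₅Cl] = 0.302 × e^(-1.539)
Step 4: [C₂H₅Cl] = 0.302 × 0.214596 = 0.06481 M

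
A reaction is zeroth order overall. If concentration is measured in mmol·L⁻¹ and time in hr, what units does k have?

mmol·L⁻¹·hr⁻¹

Step 1: For overall order n, rate = k × (concentration)^n.
Step 2: Rate has units mmol·L⁻¹·hr⁻¹; concentration term has units (mmol·L⁻¹)^0.
Step 3: k = rate / (concentration)^n, so units of k = (mmol·L⁻¹)^(1-0)·hr⁻¹ = mmol·L⁻¹·hr⁻¹.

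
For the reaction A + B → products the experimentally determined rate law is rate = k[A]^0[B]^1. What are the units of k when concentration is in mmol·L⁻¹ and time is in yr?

yr⁻¹

Step 1: Overall order = 0 + 1 = 1.
Step 2: rate has units mmol·L⁻¹·yr⁻¹; [A]^0[B]^1 has units (mmol·L⁻¹)^1.
Step 3: k = rate/([A]^0[B]^1), so units of k = (mmol·L⁻¹)^(1-1)·yr⁻¹ = yr⁻¹.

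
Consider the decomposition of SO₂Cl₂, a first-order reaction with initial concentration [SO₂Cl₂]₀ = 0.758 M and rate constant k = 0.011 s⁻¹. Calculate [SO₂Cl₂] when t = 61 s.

0.3875 M

Step 1: For a first-order reaction: [SO₂Cl₂] = [SO₂Cl₂]₀ × e^(-kt)
Step 2: [SO₂Cl₂] = 0.758 × e^(-0.011 × 61)
Step 3: [SO₂Cl₂] = 0.758 × e^(-0.671)
Step 4: [SO₂Cl₂] = 0.758 × 0.511197 = 0.3875 M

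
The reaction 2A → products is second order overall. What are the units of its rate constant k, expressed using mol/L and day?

(mol/L)⁻¹·day⁻¹

Step 1: For overall order n, rate = k × (concentration)^n.
Step 2: Rate has units mol/L·day⁻¹; concentration term has units (mol/L)^2.
Step 3: k = rate / (concentration)^n, so units of k = (mol/L)^(1-2)·day⁻¹ = (mol/L)⁻¹·day⁻¹.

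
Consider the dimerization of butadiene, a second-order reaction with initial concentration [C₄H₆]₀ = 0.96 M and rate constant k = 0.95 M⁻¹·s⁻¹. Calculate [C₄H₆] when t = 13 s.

0.07467 M

Step 1: For a second-order reaction: 1/[C₄H₆] = 1/[C₄H₆]₀ + kt
Step 2: 1/[C₄H₆] = 1/0.96 + 0.95 × 13
Step 3: 1/[C₄H₆] = 1.042 + 12.35 = 13.39
Step 4: [C₄H₆] = 1/13.39 = 0.07467 M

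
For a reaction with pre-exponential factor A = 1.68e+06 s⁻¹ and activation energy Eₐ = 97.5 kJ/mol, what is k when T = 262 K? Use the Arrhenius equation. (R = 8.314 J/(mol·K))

6.11e-14 s⁻¹

Step 1: Use the Arrhenius equation: k = A × exp(-Eₐ/RT)
Step 2: Convert Eₐ to J/mol: 97.5 kJ/mol = 97500 J/mol
Step 3: Calculate the exponent: -Eₐ/(RT) = -97500/(8.314 × 262) = -44.76033
Step 4: k = 1.68e+06 × exp(-44.76033)
Step 5: k = 1.68e+06 × 3.63777e-20 = 6.1115e-14 s⁻¹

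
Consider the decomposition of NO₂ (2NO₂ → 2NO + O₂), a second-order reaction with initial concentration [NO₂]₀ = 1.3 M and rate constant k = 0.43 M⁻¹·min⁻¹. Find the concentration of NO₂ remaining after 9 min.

0.2156 M

Step 1: For a second-order reaction: 1/[NO₂] = 1/[NO₂]₀ + kt
Step 2: 1/[NO₂] = 1/1.3 + 0.43 × 9
Step 3: 1/[NO₂] = 0.7692 + 3.87 = 4.639
Step 4: [NO₂] = 1/4.639 = 0.2156 M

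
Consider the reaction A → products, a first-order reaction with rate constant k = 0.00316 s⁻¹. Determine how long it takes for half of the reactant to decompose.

219.4 s

Step 1: For a first-order reaction, t₁/₂ = ln(2)/k
Step 2: t₁/₂ = ln(2)/0.00316
Step 3: t₁/₂ = 0.6931/0.00316 = 219.4 s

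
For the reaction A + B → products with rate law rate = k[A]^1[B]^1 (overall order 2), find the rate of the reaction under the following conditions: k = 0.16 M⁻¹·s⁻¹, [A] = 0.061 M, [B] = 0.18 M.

0.001757 M/s

Step 1: The rate law is rate = k[A]^1[B]^1, overall order = 1+1 = 2
Step 2: Substitute values: rate = 0.16 × (0.061)^1 × (0.18)^1
Step 3: rate = 0.16 × 0.061 × 0.18 = 0.0017568 M/s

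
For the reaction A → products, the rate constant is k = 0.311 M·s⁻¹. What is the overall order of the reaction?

zeroth order (0)

Step 1: The units of k for an nth-order reaction are (concentration)^(1-n)·(time)⁻¹.
Step 2: Here k has units M·s⁻¹, so the concentration exponent is 1.
Step 3: 1 - n = 1 ⇒ n = 0. The reaction is zeroth order.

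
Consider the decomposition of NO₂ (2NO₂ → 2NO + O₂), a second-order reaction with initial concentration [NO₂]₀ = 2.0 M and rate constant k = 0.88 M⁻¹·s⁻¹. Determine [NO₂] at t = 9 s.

0.1188 M

Step 1: For a second-order reaction: 1/[NO₂] = 1/[NO₂]₀ + kt
Step 2: 1/[NO₂] = 1/2.0 + 0.88 × 9
Step 3: 1/[NO₂] = 0.5 + 7.92 = 8.42
Step 4: [NO₂] = 1/8.42 = 0.1188 M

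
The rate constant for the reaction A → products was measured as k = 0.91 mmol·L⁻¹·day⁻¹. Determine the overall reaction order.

zeroth order (0)

Step 1: The units of k for an nth-order reaction are (concentration)^(1-n)·(time)⁻¹.
Step 2: Here k has units mmol·L⁻¹·day⁻¹, so the concentration exponent is 1.
Step 3: 1 - n = 1 ⇒ n = 0. The reaction is zeroth order.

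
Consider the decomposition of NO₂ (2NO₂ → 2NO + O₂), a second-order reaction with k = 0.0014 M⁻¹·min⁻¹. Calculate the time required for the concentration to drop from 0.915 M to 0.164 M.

3575 min

Step 1: For second-order: t = (1/[NO₂] - 1/[NO₂]₀)/k
Step 2: t = (1/0.164 - 1/0.915)/0.0014
Step 3: t = (6.098 - 1.093)/0.0014
Step 4: t = 5.005/0.0014 = 3575 min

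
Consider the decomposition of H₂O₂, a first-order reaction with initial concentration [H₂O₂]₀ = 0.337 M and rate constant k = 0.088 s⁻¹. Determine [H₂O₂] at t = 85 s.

0.0001902 M

Step 1: For a first-order reaction: [H₂O₂] = [H₂O₂]₀ × e^(-kt)
Step 2: [H₂O₂] = 0.337 × e^(-0.088 × 85)
Step 3: [H₂O₂] = 0.337 × e^(-7.48)
Step 4: [H₂O₂] = 0.337 × 0.000564257 = 0.0001902 M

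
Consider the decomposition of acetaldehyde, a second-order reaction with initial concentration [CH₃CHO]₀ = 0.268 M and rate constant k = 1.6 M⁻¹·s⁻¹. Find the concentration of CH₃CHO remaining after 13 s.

0.04076 M

Step 1: For a second-order reaction: 1/[CH₃CHO] = 1/[CH₃CHO]₀ + kt
Step 2: 1/[CH₃CHO] = 1/0.268 + 1.6 × 13
Step 3: 1/[CH₃CHO] = 3.731 + 20.8 = 24.53
Step 4: [CH₃CHO] = 1/24.53 = 0.04076 M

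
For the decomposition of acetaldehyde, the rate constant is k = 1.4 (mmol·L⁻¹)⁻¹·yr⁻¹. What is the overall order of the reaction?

second order (2)

Step 1: The units of k for an nth-order reaction are (concentration)^(1-n)·(time)⁻¹.
Step 2: Here k has units (mmol·L⁻¹)⁻¹·yr⁻¹, so the concentration exponent is -1.
Step 3: 1 - n = -1 ⇒ n = 2. The reaction is second order.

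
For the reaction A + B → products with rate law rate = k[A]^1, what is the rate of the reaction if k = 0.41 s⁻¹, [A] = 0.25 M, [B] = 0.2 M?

0.1025 M/s

Step 1: The rate law is rate = k[A]^1
Step 2: Note that the rate does not depend on [B] (zero order in B).
Step 3: rate = 0.41 × (0.25)^1 = 0.1025 M/s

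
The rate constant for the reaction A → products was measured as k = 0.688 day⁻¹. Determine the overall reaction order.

first order (1)

Step 1: The units of k for an nth-order reaction are (concentration)^(1-n)·(time)⁻¹.
Step 2: Here k has units day⁻¹, so the concentration exponent is 0.
Step 3: 1 - n = 0 ⇒ n = 1. The reaction is first order.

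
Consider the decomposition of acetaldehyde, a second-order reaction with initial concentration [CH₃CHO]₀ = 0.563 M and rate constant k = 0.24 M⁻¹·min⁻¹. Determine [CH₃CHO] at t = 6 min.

0.3109 M

Step 1: For a second-order reaction: 1/[CH₃CHO] = 1/[CH₃CHO]₀ + kt
Step 2: 1/[CH₃CHO] = 1/0.563 + 0.24 × 6
Step 3: 1/[CH₃CHO] = 1.776 + 1.44 = 3.216
Step 4: [CH₃CHO] = 1/3.216 = 0.3109 M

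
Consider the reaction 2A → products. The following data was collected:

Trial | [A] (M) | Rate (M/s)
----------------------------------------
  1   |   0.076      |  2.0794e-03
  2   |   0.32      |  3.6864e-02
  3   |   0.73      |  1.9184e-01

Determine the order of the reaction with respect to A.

second order (2)

Step 1: Compare trials to find order n where rate₂/rate₁ = ([A]₂/[A]₁)^n
Step 2: rate₂/rate₁ = 3.6864e-02/2.0794e-03 = 17.73
Step 3: [A]₂/[A]₁ = 0.32/0.076 = 4.211
Step 4: n = ln(17.73)/ln(4.211) = 2.00 ≈ 2
Step 5: The reaction is second order in A.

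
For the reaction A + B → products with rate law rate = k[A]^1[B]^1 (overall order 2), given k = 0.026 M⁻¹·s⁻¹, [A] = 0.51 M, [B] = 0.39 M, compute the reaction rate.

0.005171 M/s

Step 1: The rate law is rate = k[A]^1[B]^1, overall order = 1+1 = 2
Step 2: Substitute values: rate = 0.026 × (0.51)^1 × (0.39)^1
Step 3: rate = 0.026 × 0.51 × 0.39 = 0.0051714 M/s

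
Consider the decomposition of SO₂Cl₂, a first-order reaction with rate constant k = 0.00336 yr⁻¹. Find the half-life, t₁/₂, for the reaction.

206.3 yr

Step 1: For a first-order reaction, t₁/₂ = ln(2)/k
Step 2: t₁/₂ = ln(2)/0.00336
Step 3: t₁/₂ = 0.6931/0.00336 = 206.3 yr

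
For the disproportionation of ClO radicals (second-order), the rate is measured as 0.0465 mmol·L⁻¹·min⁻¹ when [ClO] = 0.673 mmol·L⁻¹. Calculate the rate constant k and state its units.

0.1027 (mmol·L⁻¹)⁻¹·min⁻¹

Step 1: rate = k[ClO]^2, so k = rate / [ClO]^2.
Step 2: k = 0.0465 / (0.673)^2 = 0.0465 / 0.4529.
Step 3: k = 0.1027 (mmol·L⁻¹)⁻¹·min⁻¹.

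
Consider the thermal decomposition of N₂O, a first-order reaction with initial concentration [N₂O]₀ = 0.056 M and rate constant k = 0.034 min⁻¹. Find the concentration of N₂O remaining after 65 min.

0.006143 M

Step 1: For a first-order reaction: [N₂O] = [N₂O]₀ × e^(-kt)
Step 2: [N₂O] = 0.056 × e^(-0.034 × 65)
Step 3: [N₂O] = 0.056 × e^(-2.21)
Step 4: [N₂O] = 0.056 × 0.109701 = 0.006143 M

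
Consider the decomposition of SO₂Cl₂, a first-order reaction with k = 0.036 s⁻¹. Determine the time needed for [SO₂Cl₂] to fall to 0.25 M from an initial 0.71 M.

28.99 s

Step 1: For first-order: t = ln([SO₂Cl₂]₀/[SO₂Cl₂])/k
Step 2: t = ln(0.71/0.25)/0.036
Step 3: t = ln(2.84)/0.036
Step 4: t = 1.044/0.036 = 28.99 s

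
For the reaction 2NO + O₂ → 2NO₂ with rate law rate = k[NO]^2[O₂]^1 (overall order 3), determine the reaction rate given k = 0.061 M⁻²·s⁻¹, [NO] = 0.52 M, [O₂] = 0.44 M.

0.007258 M/s

Step 1: The rate law is rate = k[NO]^2[O₂]^1, overall order = 2+1 = 3
Step 2: Substitute values: rate = 0.061 × (0.52)^2 × (0.44)^1
Step 3: rate = 0.061 × 0.2704 × 0.44 = 0.00725754 M/s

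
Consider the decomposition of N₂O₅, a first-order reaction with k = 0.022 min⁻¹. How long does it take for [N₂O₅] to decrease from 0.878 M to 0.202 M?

66.79 min

Step 1: For first-order: t = ln([N₂O₅]₀/[N₂O₅])/k
Step 2: t = ln(0.878/0.202)/0.022
Step 3: t = ln(4.347)/0.022
Step 4: t = 1.469/0.022 = 66.79 min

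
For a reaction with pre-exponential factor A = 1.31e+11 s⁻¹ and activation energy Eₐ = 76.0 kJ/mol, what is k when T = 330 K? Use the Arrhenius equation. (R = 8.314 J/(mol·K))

1.22e-01 s⁻¹

Step 1: Use the Arrhenius equation: k = A × exp(-Eₐ/RT)
Step 2: Convert Eₐ to J/mol: 76.0 kJ/mol = 76000 J/mol
Step 3: Calculate the exponent: -Eₐ/(RT) = -76000/(8.314 × 330) = -27.70063
Step 4: k = 1.31e+11 × exp(-27.70063)
Step 5: k = 1.31e+11 × 9.32759e-13 = 1.2219e-01 s⁻¹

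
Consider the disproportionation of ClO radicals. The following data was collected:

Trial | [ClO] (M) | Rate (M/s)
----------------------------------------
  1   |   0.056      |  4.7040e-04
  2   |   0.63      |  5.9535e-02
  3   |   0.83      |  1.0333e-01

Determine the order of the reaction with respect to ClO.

second order (2)

Step 1: Compare trials to find order n where rate₂/rate₁ = ([ClO]₂/[ClO]₁)^n
Step 2: rate₂/rate₁ = 5.9535e-02/4.7040e-04 = 126.6
Step 3: [ClO]₂/[ClO]₁ = 0.63/0.056 = 11.25
Step 4: n = ln(126.6)/ln(11.25) = 2.00 ≈ 2
Step 5: The reaction is second order in ClO.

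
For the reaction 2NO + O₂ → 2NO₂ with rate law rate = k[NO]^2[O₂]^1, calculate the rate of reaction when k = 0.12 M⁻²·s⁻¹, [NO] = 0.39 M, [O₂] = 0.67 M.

0.01223 M/s

Step 1: The rate law is rate = k[NO]^2[O₂]^1
Step 2: Substitute: rate = 0.12 × (0.39)^2 × (0.67)^1
Step 3: rate = 0.12 × 0.1521 × 0.67 = 0.0122288 M/s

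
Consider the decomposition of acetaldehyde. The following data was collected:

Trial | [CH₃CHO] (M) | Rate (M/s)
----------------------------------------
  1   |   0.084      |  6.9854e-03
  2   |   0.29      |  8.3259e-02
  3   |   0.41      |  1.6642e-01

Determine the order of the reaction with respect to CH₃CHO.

second order (2)

Step 1: Compare trials to find order n where rate₂/rate₁ = ([CH₃CHO]₂/[CH₃CHO]₁)^n
Step 2: rate₂/rate₁ = 8.3259e-02/6.9854e-03 = 11.92
Step 3: [CH₃CHO]₂/[CH₃CHO]₁ = 0.29/0.084 = 3.452
Step 4: n = ln(11.92)/ln(3.452) = 2.00 ≈ 2
Step 5: The reaction is second order in CH₃CHO.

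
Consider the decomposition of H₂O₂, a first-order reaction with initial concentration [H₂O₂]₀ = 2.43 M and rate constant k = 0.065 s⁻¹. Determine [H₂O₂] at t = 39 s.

0.1926 M

Step 1: For a first-order reaction: [H₂O₂] = [H₂O₂]₀ × e^(-kt)
Step 2: [H₂O₂] = 2.43 × e^(-0.065 × 39)
Step 3: [H₂O₂] = 2.43 × e^(-2.535)
Step 4: [H₂O₂] = 2.43 × 0.0792617 = 0.1926 M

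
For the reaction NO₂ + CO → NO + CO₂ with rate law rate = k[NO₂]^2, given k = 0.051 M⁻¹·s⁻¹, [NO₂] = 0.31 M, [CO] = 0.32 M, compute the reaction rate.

0.004901 M/s

Step 1: The rate law is rate = k[NO₂]^2
Step 2: Note that the rate does not depend on [CO] (zero order in CO).
Step 3: rate = 0.051 × (0.31)^2 = 0.0049011 M/s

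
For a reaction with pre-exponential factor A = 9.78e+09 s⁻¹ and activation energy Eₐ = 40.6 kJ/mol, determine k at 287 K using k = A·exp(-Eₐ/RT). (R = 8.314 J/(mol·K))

3.99e+02 s⁻¹

Step 1: Use the Arrhenius equation: k = A × exp(-Eₐ/RT)
Step 2: Convert Eₐ to J/mol: 40.6 kJ/mol = 40600 J/mol
Step 3: Calculate the exponent: -Eₐ/(RT) = -40600/(8.314 × 287) = -17.01508
Step 4: k = 9.78e+09 × exp(-17.01508)
Step 5: k = 9.78e+09 × 4.07798e-08 = 3.9883e+02 s⁻¹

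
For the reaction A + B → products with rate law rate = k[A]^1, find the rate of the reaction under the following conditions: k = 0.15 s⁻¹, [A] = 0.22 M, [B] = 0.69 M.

0.033 M/s

Step 1: The rate law is rate = k[A]^1
Step 2: Note that the rate does not depend on [B] (zero order in B).
Step 3: rate = 0.15 × (0.22)^1 = 0.033 M/s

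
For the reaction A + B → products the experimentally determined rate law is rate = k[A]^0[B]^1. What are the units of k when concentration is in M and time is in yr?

yr⁻¹

Step 1: Overall order = 0 + 1 = 1.
Step 2: rate has units M·yr⁻¹; [A]^0[B]^1 has units M^1.
Step 3: k = rate/([A]^0[B]^1), so units of k = M^(1-1)·yr⁻¹ = yr⁻¹.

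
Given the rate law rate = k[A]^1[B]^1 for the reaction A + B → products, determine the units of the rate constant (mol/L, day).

(mol/L)⁻¹·day⁻¹

Step 1: Overall order = 1 + 1 = 2.
Step 2: rate has units mol/L·day⁻¹; [A]^1[B]^1 has units (mol/L)^2.
Step 3: k = rate/([A]^1[B]^1), so units of k = (mol/L)^(1-2)·day⁻¹ = (mol/L)⁻¹·day⁻¹.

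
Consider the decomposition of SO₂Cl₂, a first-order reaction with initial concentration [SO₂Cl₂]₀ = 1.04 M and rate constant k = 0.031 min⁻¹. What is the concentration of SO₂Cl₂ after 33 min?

0.3739 M

Step 1: For a first-order reaction: [SO₂Cl₂] = [SO₂Cl₂]₀ × e^(-kt)
Step 2: [SO₂Cl₂] = 1.04 × e^(-0.031 × 33)
Step 3: [SO₂Cl₂] = 1.04 × e^(-1.023)
Step 4: [SO₂Cl₂] = 1.04 × 0.359515 = 0.3739 M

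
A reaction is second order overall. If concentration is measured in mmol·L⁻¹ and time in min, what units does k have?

(mmol·L⁻¹)⁻¹·min⁻¹

Step 1: For overall order n, rate = k × (concentration)^n.
Step 2: Rate has units mmol·L⁻¹·min⁻¹; concentration term has units (mmol·L⁻¹)^2.
Step 3: k = rate / (concentration)^n, so units of k = (mmol·L⁻¹)^(1-2)·min⁻¹ = (mmol·L⁻¹)⁻¹·min⁻¹.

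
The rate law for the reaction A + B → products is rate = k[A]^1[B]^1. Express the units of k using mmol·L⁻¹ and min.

(mmol·L⁻¹)⁻¹·min⁻¹

Step 1: Overall order = 1 + 1 = 2.
Step 2: rate has units mmol·L⁻¹·min⁻¹; [A]^1[B]^1 has units (mmol·L⁻¹)^2.
Step 3: k = rate/([A]^1[B]^1), so units of k = (mmol·L⁻¹)^(1-2)·min⁻¹ = (mmol·L⁻¹)⁻¹·min⁻¹.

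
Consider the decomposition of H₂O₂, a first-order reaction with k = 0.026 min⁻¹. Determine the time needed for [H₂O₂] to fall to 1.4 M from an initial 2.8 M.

26.66 min

Step 1: For first-order: t = ln([H₂O₂]₀/[H₂O₂])/k
Step 2: t = ln(2.8/1.4)/0.026
Step 3: t = ln(2)/0.026
Step 4: t = 0.6931/0.026 = 26.66 min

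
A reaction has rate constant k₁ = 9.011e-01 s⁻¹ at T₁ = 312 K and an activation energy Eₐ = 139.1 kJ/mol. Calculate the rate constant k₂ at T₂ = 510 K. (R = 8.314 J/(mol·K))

9.915e+08 s⁻¹

Step 1: Use the two-temperature Arrhenius form: ln(k₂/k₁) = -Eₐ/R × (1/T₂ - 1/T₁)
Step 2: Convert Eₐ to J/mol: 139.1 kJ/mol = 139100 J/mol
Step 3: 1/T₂ - 1/T₁ = 1/510 - 1/312 = -1.244344e-03 K⁻¹
Step 4: ln(k₂/k₁) = -139100/8.314 × -1.244344e-03 = 20.81889
Step 5: k₂ = k₁ × exp(20.81889) = 9.011e-01 × 1.10035e+09 = 9.915e+08 s⁻¹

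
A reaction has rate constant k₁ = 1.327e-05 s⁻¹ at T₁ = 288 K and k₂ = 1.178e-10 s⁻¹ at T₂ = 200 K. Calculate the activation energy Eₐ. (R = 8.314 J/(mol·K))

63.3 kJ/mol

Step 1: Use the two-temperature Arrhenius form: ln(k₂/k₁) = -Eₐ/R × (1/T₂ - 1/T₁)
Step 2: ln(k₂/k₁) = ln(1.178e-10/1.327e-05) = ln(8.87717e-06) = -11.632
Step 3: 1/T₂ - 1/T₁ = 1/200 - 1/288 = 1.527778e-03 K⁻¹
Step 4: Eₐ = -R × ln(k₂/k₁) / (1/T₂ - 1/T₁) = -8.314 × -11.632 / 1.527778e-03
Step 5: Eₐ = 6.3300e+04 J/mol = 63.3 kJ/mol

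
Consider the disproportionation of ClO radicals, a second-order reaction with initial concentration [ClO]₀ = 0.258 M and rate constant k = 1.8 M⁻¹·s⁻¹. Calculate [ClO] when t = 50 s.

0.01065 M

Step 1: For a second-order reaction: 1/[ClO] = 1/[ClO]₀ + kt
Step 2: 1/[ClO] = 1/0.258 + 1.8 × 50
Step 3: 1/[ClO] = 3.876 + 90 = 93.88
Step 4: [ClO] = 1/93.88 = 0.01065 M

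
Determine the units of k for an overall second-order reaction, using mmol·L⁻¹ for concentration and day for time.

(mmol·L⁻¹)⁻¹·day⁻¹

Step 1: For overall order n, rate = k × (concentration)^n.
Step 2: Rate has units mmol·L⁻¹·day⁻¹; concentration term has units (mmol·L⁻¹)^2.
Step 3: k = rate / (concentration)^n, so units of k = (mmol·L⁻¹)^(1-2)·day⁻¹ = (mmol·L⁻¹)⁻¹·day⁻¹.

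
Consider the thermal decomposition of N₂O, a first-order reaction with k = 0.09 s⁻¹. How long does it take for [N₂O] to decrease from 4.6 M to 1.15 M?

15.4 s

Step 1: For first-order: t = ln([N₂O]₀/[N₂O])/k
Step 2: t = ln(4.6/1.15)/0.09
Step 3: t = ln(4)/0.09
Step 4: t = 1.386/0.09 = 15.4 s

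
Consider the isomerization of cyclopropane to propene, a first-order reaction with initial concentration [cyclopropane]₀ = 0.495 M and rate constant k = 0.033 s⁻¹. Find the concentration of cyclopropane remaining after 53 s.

0.0861 M

Step 1: For a first-order reaction: [cyclopropane] = [cyclopropane]₀ × e^(-kt)
Step 2: [cyclopropane] = 0.495 × e^(-0.033 × 53)
Step 3: [cyclopropane] = 0.495 × e^(-1.749)
Step 4: [cyclopropane] = 0.495 × 0.173948 = 0.0861 M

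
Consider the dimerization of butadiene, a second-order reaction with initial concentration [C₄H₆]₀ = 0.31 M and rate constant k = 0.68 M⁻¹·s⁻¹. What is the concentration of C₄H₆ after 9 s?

0.107 M

Step 1: For a second-order reaction: 1/[C₄H₆] = 1/[C₄H₆]₀ + kt
Step 2: 1/[C₄H₆] = 1/0.31 + 0.68 × 9
Step 3: 1/[C₄H₆] = 3.226 + 6.12 = 9.346
Step 4: [C₄H₆] = 1/9.346 = 0.107 M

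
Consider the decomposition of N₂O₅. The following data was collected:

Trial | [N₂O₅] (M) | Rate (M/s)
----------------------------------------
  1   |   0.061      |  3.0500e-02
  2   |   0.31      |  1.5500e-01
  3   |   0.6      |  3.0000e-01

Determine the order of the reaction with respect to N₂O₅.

first order (1)

Step 1: Compare trials to find order n where rate₂/rate₁ = ([N₂O₅]₂/[N₂O₅]₁)^n
Step 2: rate₂/rate₁ = 1.5500e-01/3.0500e-02 = 5.082
Step 3: [N₂O₅]₂/[N₂O₅]₁ = 0.31/0.061 = 5.082
Step 4: n = ln(5.082)/ln(5.082) = 1.00 ≈ 1
Step 5: The reaction is first order in N₂O₅.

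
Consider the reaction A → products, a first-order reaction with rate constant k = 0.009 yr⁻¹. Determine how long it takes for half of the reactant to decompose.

77.02 yr

Step 1: For a first-order reaction, t₁/₂ = ln(2)/k
Step 2: t₁/₂ = ln(2)/0.009
Step 3: t₁/₂ = 0.6931/0.009 = 77.02 yr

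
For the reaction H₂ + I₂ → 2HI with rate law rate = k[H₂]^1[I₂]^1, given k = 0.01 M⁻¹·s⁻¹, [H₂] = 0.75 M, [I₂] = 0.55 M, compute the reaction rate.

0.004125 M/s

Step 1: The rate law is rate = k[H₂]^1[I₂]^1
Step 2: Substitute: rate = 0.01 × (0.75)^1 × (0.55)^1
Step 3: rate = 0.01 × 0.75 × 0.55 = 0.004125 M/s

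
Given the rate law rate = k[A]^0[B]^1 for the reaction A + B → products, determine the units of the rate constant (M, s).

s⁻¹

Step 1: Overall order = 0 + 1 = 1.
Step 2: rate has units M·s⁻¹; [A]^0[B]^1 has units M^1.
Step 3: k = rate/([A]^0[B]^1), so units of k = M^(1-1)·s⁻¹ = s⁻¹.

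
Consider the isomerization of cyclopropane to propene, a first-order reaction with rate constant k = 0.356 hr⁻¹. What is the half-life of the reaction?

1.947 hr

Step 1: For a first-order reaction, t₁/₂ = ln(2)/k
Step 2: t₁/₂ = ln(2)/0.356
Step 3: t₁/₂ = 0.6931/0.356 = 1.947 hr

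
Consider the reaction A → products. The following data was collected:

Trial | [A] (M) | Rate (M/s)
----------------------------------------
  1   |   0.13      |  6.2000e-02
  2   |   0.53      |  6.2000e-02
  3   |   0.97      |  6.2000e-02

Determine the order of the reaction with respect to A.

zeroth order (0)

Step 1: Compare trials - when concentration changes, rate stays constant.
Step 2: rate₂/rate₁ = 6.2000e-02/6.2000e-02 = 1
Step 3: [A]₂/[A]₁ = 0.53/0.13 = 4.077
Step 4: Since rate ratio ≈ (conc ratio)^0, the reaction is zeroth order.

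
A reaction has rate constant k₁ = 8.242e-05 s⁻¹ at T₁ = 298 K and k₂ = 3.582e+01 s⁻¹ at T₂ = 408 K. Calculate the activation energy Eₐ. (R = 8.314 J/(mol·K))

119.3 kJ/mol

Step 1: Use the two-temperature Arrhenius form: ln(k₂/k₁) = -Eₐ/R × (1/T₂ - 1/T₁)
Step 2: ln(k₂/k₁) = ln(3.582e+01/8.242e-05) = ln(434603) = 12.9822
Step 3: 1/T₂ - 1/T₁ = 1/408 - 1/298 = -9.047243e-04 K⁻¹
Step 4: Eₐ = -R × ln(k₂/k₁) / (1/T₂ - 1/T₁) = -8.314 × 12.9822 / -9.047243e-04
Step 5: Eₐ = 1.1930e+05 J/mol = 119.3 kJ/mol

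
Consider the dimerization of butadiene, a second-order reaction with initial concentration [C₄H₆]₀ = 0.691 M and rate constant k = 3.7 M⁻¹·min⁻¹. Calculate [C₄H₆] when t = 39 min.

0.006861 M

Step 1: For a second-order reaction: 1/[C₄H₆] = 1/[C₄H₆]₀ + kt
Step 2: 1/[C₄H₆] = 1/0.691 + 3.7 × 39
Step 3: 1/[C₄H₆] = 1.447 + 144.3 = 145.7
Step 4: [C₄H₆] = 1/145.7 = 0.006861 M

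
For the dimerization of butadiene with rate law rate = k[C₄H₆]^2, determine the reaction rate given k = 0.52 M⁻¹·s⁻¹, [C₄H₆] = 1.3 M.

0.8788 M/s

Step 1: Identify the rate law: rate = k[C₄H₆]^2
Step 2: Substitute values: rate = 0.52 × (1.3)^2
Step 3: Calculate: rate = 0.52 × 1.69 = 0.8788 M/s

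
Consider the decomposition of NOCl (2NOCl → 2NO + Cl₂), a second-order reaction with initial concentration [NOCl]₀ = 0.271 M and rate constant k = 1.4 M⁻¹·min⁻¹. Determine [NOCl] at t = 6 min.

0.08271 M

Step 1: For a second-order reaction: 1/[NOCl] = 1/[NOCl]₀ + kt
Step 2: 1/[NOCl] = 1/0.271 + 1.4 × 6
Step 3: 1/[NOCl] = 3.69 + 8.4 = 12.09
Step 4: [NOCl] = 1/12.09 = 0.08271 M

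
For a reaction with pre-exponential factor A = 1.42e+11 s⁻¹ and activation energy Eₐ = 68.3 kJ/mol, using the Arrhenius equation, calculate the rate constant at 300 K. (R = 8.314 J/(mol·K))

1.82e-01 s⁻¹

Step 1: Use the Arrhenius equation: k = A × exp(-Eₐ/RT)
Step 2: Convert Eₐ to J/mol: 68.3 kJ/mol = 68300 J/mol
Step 3: Calculate the exponent: -Eₐ/(RT) = -68300/(8.314 × 300) = -27.38353
Step 4: k = 1.42e+11 × exp(-27.38353)
Step 5: k = 1.42e+11 × 1.28081e-12 = 1.8188e-01 s⁻¹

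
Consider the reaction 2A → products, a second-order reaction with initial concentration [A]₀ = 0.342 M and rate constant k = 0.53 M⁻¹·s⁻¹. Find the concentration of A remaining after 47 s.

0.03593 M

Step 1: For a second-order reaction: 1/[A] = 1/[A]₀ + kt
Step 2: 1/[A] = 1/0.342 + 0.53 × 47
Step 3: 1/[A] = 2.924 + 24.91 = 27.83
Step 4: [A] = 1/27.83 = 0.03593 M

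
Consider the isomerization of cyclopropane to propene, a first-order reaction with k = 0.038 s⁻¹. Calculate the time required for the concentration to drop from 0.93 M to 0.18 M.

43.22 s

Step 1: For first-order: t = ln([cyclopropane]₀/[cyclopropane])/k
Step 2: t = ln(0.93/0.18)/0.038
Step 3: t = ln(5.167)/0.038
Step 4: t = 1.642/0.038 = 43.22 s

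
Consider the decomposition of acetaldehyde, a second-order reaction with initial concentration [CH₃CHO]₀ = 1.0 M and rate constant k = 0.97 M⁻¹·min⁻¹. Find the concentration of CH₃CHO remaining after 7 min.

0.1284 M

Step 1: For a second-order reaction: 1/[CH₃CHO] = 1/[CH₃CHO]₀ + kt
Step 2: 1/[CH₃CHO] = 1/1.0 + 0.97 × 7
Step 3: 1/[CH₃CHO] = 1 + 6.79 = 7.79
Step 4: [CH₃CHO] = 1/7.79 = 0.1284 M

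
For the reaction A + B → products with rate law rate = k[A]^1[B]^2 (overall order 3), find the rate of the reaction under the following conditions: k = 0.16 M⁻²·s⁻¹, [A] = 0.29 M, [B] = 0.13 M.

0.0007842 M/s

Step 1: The rate law is rate = k[A]^1[B]^2, overall order = 1+2 = 3
Step 2: Substitute values: rate = 0.16 × (0.29)^1 × (0.13)^2
Step 3: rate = 0.16 × 0.29 × 0.0169 = 0.00078416 M/s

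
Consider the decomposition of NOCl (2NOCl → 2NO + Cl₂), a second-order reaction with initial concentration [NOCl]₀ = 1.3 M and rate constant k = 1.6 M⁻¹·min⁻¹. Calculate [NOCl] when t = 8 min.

0.0737 M

Step 1: For a second-order reaction: 1/[NOCl] = 1/[NOCl]₀ + kt
Step 2: 1/[NOCl] = 1/1.3 + 1.6 × 8
Step 3: 1/[NOCl] = 0.7692 + 12.8 = 13.57
Step 4: [NOCl] = 1/13.57 = 0.0737 M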